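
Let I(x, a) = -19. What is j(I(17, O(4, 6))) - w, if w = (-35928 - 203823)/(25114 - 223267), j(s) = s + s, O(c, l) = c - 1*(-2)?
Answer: -863285/22017 ≈ -39.210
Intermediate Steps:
O(c, l) = 2 + c (O(c, l) = c + 2 = 2 + c)
j(s) = 2*s
w = 26639/22017 (w = -239751/(-198153) = -239751*(-1/198153) = 26639/22017 ≈ 1.2099)
j(I(17, O(4, 6))) - w = 2*(-19) - 1*26639/22017 = -38 - 26639/22017 = -863285/22017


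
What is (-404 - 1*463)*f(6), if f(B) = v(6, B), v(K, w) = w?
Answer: -5202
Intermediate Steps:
f(B) = B
(-404 - 1*463)*f(6) = (-404 - 1*463)*6 = (-404 - 463)*6 = -867*6 = -5202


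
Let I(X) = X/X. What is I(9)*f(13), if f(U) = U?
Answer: 13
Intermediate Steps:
I(X) = 1
I(9)*f(13) = 1*13 = 13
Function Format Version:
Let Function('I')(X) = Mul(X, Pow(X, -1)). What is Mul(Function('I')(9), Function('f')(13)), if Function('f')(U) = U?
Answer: 13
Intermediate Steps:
Function('I')(X) = 1
Mul(Function('I')(9), Function('f')(13)) = Mul(1, 13) = 13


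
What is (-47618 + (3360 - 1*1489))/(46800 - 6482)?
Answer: -45747/40318 ≈ -1.1347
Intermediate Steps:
(-47618 + (3360 - 1*1489))/(46800 - 6482) = (-47618 + (3360 - 1489))/40318 = (-47618 + 1871)*(1/40318) = -45747*1/40318 = -45747/40318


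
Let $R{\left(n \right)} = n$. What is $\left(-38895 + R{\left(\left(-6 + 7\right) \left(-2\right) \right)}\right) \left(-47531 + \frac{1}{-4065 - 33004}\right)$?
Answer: $\frac{68533660516080}{37069} \approx 1.8488 \cdot 10^{9}$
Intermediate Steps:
$\left(-38895 + R{\left(\left(-6 + 7\right) \left(-2\right) \right)}\right) \left(-47531 + \frac{1}{-4065 - 33004}\right) = \left(-38895 + \left(-6 + 7\right) \left(-2\right)\right) \left(-47531 + \frac{1}{-4065 - 33004}\right) = \left(-38895 + 1 \left(-2\right)\right) \left(-47531 + \frac{1}{-37069}\right) = \left(-38895 - 2\right) \left(-47531 - \frac{1}{37069}\right) = \left(-38897\right) \left(- \frac{1761926640}{37069}\right) = \frac{68533660516080}{37069}$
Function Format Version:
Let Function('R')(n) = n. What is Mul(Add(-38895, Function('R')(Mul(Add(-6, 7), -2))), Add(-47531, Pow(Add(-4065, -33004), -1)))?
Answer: Rational(68533660516080, 37069) ≈ 1.8488e+9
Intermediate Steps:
Mul(Add(-38895, Function('R')(Mul(Add(-6, 7), -2))), Add(-47531, Pow(Add(-4065, -33004), -1))) = Mul(Add(-38895, Mul(Add(-6, 7), -2)), Add(-47531, Pow(Add(-4065, -33004), -1))) = Mul(Add(-38895, Mul(1, -2)), Add(-47531, Pow(-37069, -1))) = Mul(Add(-38895, -2), Add(-47531, Rational(-1, 37069))) = Mul(-38897, Rational(-1761926640, 37069)) = Rational(68533660516080, 37069)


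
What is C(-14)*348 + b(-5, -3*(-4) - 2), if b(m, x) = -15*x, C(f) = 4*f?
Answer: -19638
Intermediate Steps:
C(-14)*348 + b(-5, -3*(-4) - 2) = (4*(-14))*348 - 15*(-3*(-4) - 2) = -56*348 - 15*(12 - 2) = -19488 - 15*10 = -19488 - 150 = -19638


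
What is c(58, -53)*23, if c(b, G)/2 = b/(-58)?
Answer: -46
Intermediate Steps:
c(b, G) = -b/29 (c(b, G) = 2*(b/(-58)) = 2*(b*(-1/58)) = 2*(-b/58) = -b/29)
c(58, -53)*23 = -1/29*58*23 = -2*23 = -46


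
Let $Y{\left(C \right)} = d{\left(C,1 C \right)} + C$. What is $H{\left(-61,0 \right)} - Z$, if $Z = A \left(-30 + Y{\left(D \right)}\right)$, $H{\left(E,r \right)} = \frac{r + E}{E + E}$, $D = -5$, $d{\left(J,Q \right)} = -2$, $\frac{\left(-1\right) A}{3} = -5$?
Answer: $\frac{1111}{2} \approx 555.5$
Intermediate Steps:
$A = 15$ ($A = \left(-3\right) \left(-5\right) = 15$)
$Y{\left(C \right)} = -2 + C$
$H{\left(E,r \right)} = \frac{E + r}{2 E}$
$Z = -555$ ($Z = 15 \left(-30 - 7\right) = 15 \left(-37\right) = -555$)
$H{\left(-61,0 \right)} - Z = \frac{-61 + 0}{2 \left(-61\right)} - -555 = \frac{1}{2} \left(- \frac{1}{61}\right) \left(-61\right) + 555 = \frac{1}{2} + 555 = \frac{1111}{2}$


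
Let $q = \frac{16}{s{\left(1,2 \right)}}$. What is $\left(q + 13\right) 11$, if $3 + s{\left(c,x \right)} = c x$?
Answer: $-33$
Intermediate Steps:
$s{\left(c,x \right)} = -3 + c x$
$q = -16$ ($q = \frac{16}{-3 + 1 \cdot 2} = \frac{16}{-3 + 2} = \frac{16}{-1} = 16 \left(-1\right) = -16$)
$\left(q + 13\right) 11 = \left(-16 + 13\right) 11 = \left(-3\right) 11 = -33$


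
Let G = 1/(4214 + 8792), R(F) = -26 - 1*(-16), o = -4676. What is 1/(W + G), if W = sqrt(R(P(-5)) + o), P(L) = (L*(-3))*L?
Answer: 13006/792665184697 - 169156036*I*sqrt(4686)/792665184697 ≈ 1.6408e-8 - 0.014608*I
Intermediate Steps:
P(L) = -3*L**2 (P(L) = (-3*L)*L = -3*L**2)
R(F) = -10 (R(F) = -26 + 16 = -10)
G = 1/13006 ≈ 7.6888e-5
W = I*sqrt(4686) (W = sqrt(-10 - 4676) = sqrt(-4686) = I*sqrt(4686) ≈ 68.454*I)
1/(W + G) = 1/(I*sqrt(4686) + 1/13006) = 1/(1/13006 + I*sqrt(4686))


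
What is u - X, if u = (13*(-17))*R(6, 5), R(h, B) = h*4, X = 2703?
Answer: -8007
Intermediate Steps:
R(h, B) = 4*h
u = -5304 (u = (13*(-17))*(4*6) = -221*24 = -5304)
u - X = -5304 - 1*2703 = -5304 - 2703 = -8007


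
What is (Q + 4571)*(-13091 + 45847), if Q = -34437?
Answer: -978290696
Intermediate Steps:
(Q + 4571)*(-13091 + 45847) = (-34437 + 4571)*(-13091 + 45847) = -29866*32756 = -978290696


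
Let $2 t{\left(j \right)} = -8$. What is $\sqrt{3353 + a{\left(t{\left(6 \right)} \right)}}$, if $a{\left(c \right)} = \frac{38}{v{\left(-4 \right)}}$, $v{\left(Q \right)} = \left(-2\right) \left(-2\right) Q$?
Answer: $\frac{\sqrt{53610}}{4} \approx 57.885$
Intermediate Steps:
$t{\left(j \right)} = -4$ ($t{\left(j \right)} = \frac{1}{2} \left(-8\right) = -4$)
$v{\left(Q \right)} = 4 Q$
$a{\left(c \right)} = - \frac{19}{8}$ ($a{\left(c \right)} = \frac{38}{4 \left(-4\right)} = \frac{38}{-16} = 38 \left(- \frac{1}{16}\right) = - \frac{19}{8}$)
$\sqrt{3353 + a{\left(t{\left(6 \right)} \right)}} = \sqrt{3353 - \frac{19}{8}} = \sqrt{\frac{26805}{8}} = \frac{\sqrt{53610}}{4}$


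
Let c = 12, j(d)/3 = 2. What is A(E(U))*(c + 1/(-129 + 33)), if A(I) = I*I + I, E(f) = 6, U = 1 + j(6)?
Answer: 8057/16 ≈ 503.56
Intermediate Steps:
j(d) = 6 (j(d) = 3*2 = 6)
U = 7 (U = 1 + 6 = 7)
A(I) = I + I**2 (A(I) = I**2 + I = I + I**2)
A(E(U))*(c + 1/(-129 + 33)) = (6*(1 + 6))*(12 + 1/(-129 + 33)) = (6*7)*(12 + 1/(-96)) = 42*(12 - 1/96) = 42*(1151/96) = 8057/16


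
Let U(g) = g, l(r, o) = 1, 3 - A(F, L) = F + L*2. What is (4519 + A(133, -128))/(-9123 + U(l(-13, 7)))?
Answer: -4645/9122 ≈ -0.50921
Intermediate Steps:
A(F, L) = 3 - F - 2*L (A(F, L) = 3 - (F + L*2) = 3 - (F + 2*L) = 3 + (-F - 2*L) = 3 - F - 2*L)
(4519 + A(133, -128))/(-9123 + U(l(-13, 7))) = (4519 + (3 - 1*133 - 2*(-128)))/(-9123 + 1) = (4519 + (3 - 133 + 256))/(-9122) = (4519 + 126)*(-1/9122) = 4645*(-1/9122) = -4645/9122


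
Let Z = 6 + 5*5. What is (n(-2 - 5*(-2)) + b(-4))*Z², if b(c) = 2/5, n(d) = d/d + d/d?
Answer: 11532/5 ≈ 2306.4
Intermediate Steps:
n(d) = 2 (n(d) = 1 + 1 = 2)
b(c) = ⅖ (b(c) = 2*(⅕) = ⅖)
Z = 31 (Z = 6 + 25 = 31)
(n(-2 - 5*(-2)) + b(-4))*Z² = (2 + ⅖)*31² = (12/5)*961 = 11532/5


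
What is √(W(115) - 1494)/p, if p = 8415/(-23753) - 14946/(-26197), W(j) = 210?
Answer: 1244514682*I*√321/134564583 ≈ 165.7*I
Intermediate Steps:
p = 134564583/622257341 (p = 8415*(-1/23753) - 14946*(-1/26197) = -8415/23753 + 14946/26197 = 134564583/622257341 ≈ 0.21625)
√(W(115) - 1494)/p = √(210 - 1494)/(134564583/622257341) = √(-1284)*(622257341/134564583) = (2*I*√321)*(622257341/134564583) = 1244514682*I*√321/134564583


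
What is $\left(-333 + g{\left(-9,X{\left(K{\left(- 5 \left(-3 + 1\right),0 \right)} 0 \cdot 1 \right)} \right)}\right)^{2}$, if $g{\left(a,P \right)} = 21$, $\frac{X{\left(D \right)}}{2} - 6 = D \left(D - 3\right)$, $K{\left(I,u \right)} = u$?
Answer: $97344$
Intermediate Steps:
$X{\left(D \right)} = 12 + 2 D \left(-3 + D\right)$ ($X{\left(D \right)} = 12 + 2 D \left(D - 3\right) = 12 + 2 D \left(-3 + D\right)$)
$\left(-333 + g{\left(-9,X{\left(K{\left(- 5 \left(-3 + 1\right),0 \right)} 0 \cdot 1 \right)} \right)}\right)^{2} = \left(-333 + 21\right)^{2} = \left(-312\right)^{2} = 97344$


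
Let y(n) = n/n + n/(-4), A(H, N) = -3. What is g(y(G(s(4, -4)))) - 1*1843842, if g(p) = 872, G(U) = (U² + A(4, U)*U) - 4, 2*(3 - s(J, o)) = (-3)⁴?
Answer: -1842970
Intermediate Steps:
s(J, o) = -75/2 (s(J, o) = 3 - ½*(-3)⁴ = 3 - ½*81 = 3 - 81/2 = -75/2)
G(U) = -4 + U² - 3*U (G(U) = (U² - 3*U) - 4 = -4 + U² - 3*U)
y(n) = 1 - n/4 (y(n) = 1 + n*(-¼) = 1 - n/4)
g(y(G(s(4, -4)))) - 1*1843842 = 872 - 1*1843842 = 872 - 1843842 = -1842970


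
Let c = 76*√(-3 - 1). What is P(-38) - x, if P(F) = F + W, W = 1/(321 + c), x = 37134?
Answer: -4689061619/126145 - 152*I/126145 ≈ -37172.0 - 0.001205*I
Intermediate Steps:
c = 152*I (c = 76*√(-4) = 76*(2*I) = 152*I ≈ 152.0*I)
W = (321 - 152*I)/126145 (W = 1/(321 + 152*I) = (321 - 152*I)/126145 ≈ 0.0025447 - 0.001205*I)
P(F) = 321/126145 + F - 152*I/126145 (P(F) = F + (321/126145 - 152*I/126145) = 321/126145 + F - 152*I/126145)
P(-38) - x = (321/126145 - 38 - 152*I/126145) - 1*37134 = (-4793189/126145 - 152*I/126145) - 37134 = -4689061619/126145 - 152*I/126145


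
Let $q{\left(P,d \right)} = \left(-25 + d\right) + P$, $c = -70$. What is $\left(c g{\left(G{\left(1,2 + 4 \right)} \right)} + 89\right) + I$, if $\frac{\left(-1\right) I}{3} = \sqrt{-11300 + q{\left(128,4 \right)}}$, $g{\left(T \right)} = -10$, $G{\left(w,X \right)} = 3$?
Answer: $789 - 3 i \sqrt{11193} \approx 789.0 - 317.39 i$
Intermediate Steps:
$q{\left(P,d \right)} = -25 + P + d$
$I = - 3 i \sqrt{11193}$ ($I = - 3 \sqrt{-11300 + \left(-25 + 128 + 4\right)} = - 3 \sqrt{-11300 + 107} = - 3 \sqrt{-11193} = - 3 i \sqrt{11193} \approx - 317.39 i$)
$\left(c g{\left(G{\left(1,2 + 4 \right)} \right)} + 89\right) + I = \left(\left(-70\right) \left(-10\right) + 89\right) - 3 i \sqrt{11193} = \left(700 + 89\right) - 3 i \sqrt{11193} = 789 - 3 i \sqrt{11193}$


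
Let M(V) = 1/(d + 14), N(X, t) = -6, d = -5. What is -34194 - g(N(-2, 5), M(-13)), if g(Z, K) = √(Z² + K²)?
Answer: -34194 - √2917/9 ≈ -34200.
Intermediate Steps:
M(V) = ⅑ (M(V) = 1/(-5 + 14) = 1/9 = ⅑)
g(Z, K) = √(K² + Z²)
-34194 - g(N(-2, 5), M(-13)) = -34194 - √((⅑)² + (-6)²) = -34194 - √(1/81 + 36) = -34194 - √(2917/81) = -34194 - √2917/9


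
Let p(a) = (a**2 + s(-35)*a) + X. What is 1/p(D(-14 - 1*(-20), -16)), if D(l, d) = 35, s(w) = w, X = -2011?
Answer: -1/2011 ≈ -0.00049726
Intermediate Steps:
p(a) = -2011 + a**2 - 35*a (p(a) = (a**2 - 35*a) - 2011 = -2011 + a**2 - 35*a)
1/p(D(-14 - 1*(-20), -16)) = 1/(-2011 + 35**2 - 35*35) = 1/(-2011 + 1225 - 1225) = 1/(-2011) = -1/2011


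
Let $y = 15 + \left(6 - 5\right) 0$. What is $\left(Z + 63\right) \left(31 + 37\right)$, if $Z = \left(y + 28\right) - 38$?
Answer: $4624$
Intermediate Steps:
$y = 15$ ($y = 15 + 1 \cdot 0 = 15 + 0 = 15$)
$Z = 5$ ($Z = \left(15 + 28\right) - 38 = 43 - 38 = 5$)
$\left(Z + 63\right) \left(31 + 37\right) = \left(5 + 63\right) \left(31 + 37\right) = 68 \cdot 68 = 4624$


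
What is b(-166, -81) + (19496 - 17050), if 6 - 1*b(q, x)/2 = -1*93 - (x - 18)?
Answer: 2446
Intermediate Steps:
b(q, x) = 162 + 2*x (b(q, x) = 12 - 2*(-1*93 - (x - 18)) = 12 - 2*(-93 - (-18 + x)) = 12 - 2*(-93 + (18 - x)) = 12 - 2*(-75 - x) = 12 + (150 + 2*x) = 162 + 2*x)
b(-166, -81) + (19496 - 17050) = (162 + 2*(-81)) + (19496 - 17050) = (162 - 162) + 2446 = 0 + 2446 = 2446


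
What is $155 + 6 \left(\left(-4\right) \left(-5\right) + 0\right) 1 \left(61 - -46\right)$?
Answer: $12995$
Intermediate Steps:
$155 + 6 \left(\left(-4\right) \left(-5\right) + 0\right) 1 \left(61 - -46\right) = 155 + 6 \left(20 + 0\right) 1 \left(61 + 46\right) = 155 + 6 \cdot 20 \cdot 1 \cdot 107 = 155 + 120 \cdot 1 \cdot 107 = 155 + 120 \cdot 107 = 155 + 12840 = 12995$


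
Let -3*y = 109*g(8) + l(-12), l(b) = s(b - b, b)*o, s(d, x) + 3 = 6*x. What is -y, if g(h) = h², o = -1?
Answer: 7051/3 ≈ 2350.3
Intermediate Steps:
s(d, x) = -3 + 6*x
l(b) = 3 - 6*b (l(b) = (-3 + 6*b)*(-1) = 3 - 6*b)
y = -7051/3 (y = -(109*8² + (3 - 6*(-12)))/3 = -(109*64 + (3 + 72))/3 = -(6976 + 75)/3 = -⅓*7051 = -7051/3 ≈ -2350.3)
-y = -1*(-7051/3) = 7051/3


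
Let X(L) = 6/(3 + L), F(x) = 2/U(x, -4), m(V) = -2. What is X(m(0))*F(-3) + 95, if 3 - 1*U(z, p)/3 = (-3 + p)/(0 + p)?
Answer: 491/5 ≈ 98.200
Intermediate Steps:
U(z, p) = 9 - 3*(-3 + p)/p (U(z, p) = 9 - 3*(-3 + p)/(0 + p) = 9 - 3*(-3 + p)/p)
F(x) = 8/15 (F(x) = 2/(6 + 9/(-4)) = 2/(6 + 9*(-¼)) = 2/(6 - 9/4) = 2/(15/4) = 2*(4/15) = 8/15)
X(m(0))*F(-3) + 95 = (6/(3 - 2))*(8/15) + 95 = (6/1)*(8/15) + 95 = (6*1)*(8/15) + 95 = 6*(8/15) + 95 = 16/5 + 95 = 491/5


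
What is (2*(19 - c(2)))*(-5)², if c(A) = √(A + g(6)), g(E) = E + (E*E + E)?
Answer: 950 - 250*√2 ≈ 596.45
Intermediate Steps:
g(E) = E² + 2*E (g(E) = E + (E² + E) = E + (E + E²) = E² + 2*E)
c(A) = √(48 + A) (c(A) = √(A + 6*(2 + 6)) = √(A + 6*8) = √(A + 48) = √(48 + A))
(2*(19 - c(2)))*(-5)² = (2*(19 - √(48 + 2)))*(-5)² = (2*(19 - √50))*25 = (2*(19 - 5*√2))*25 = (38 - 10*√2)*25 = 950 - 250*√2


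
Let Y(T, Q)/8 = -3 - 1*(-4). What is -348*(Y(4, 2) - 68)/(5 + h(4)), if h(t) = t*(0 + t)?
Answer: 6960/7 ≈ 994.29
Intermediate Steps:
Y(T, Q) = 8 (Y(T, Q) = 8*(-3 - 1*(-4)) = 8*(-3 + 4) = 8*1 = 8)
h(t) = t² (h(t) = t*t = t²)
-348*(Y(4, 2) - 68)/(5 + h(4)) = -348*(8 - 68)/(5 + 4²) = -348*(-60/(5 + 16)) = -348/(21*(-1/60)) = -348/(-7/20) = -348*(-20/7) = 6960/7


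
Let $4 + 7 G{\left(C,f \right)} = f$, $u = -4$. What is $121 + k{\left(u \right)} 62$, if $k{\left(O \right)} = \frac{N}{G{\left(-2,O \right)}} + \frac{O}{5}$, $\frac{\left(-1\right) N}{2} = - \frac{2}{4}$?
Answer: $\frac{343}{20} \approx 17.15$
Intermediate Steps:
$G{\left(C,f \right)} = - \frac{4}{7} + \frac{f}{7}$
$N = 1$ ($N = - 2 \left(- \frac{2}{4}\right) = - 2 \left(\left(-2\right) \frac{1}{4}\right) = \left(-2\right) \left(- \frac{1}{2}\right) = 1$)
$k{\left(O \right)} = \frac{1}{- \frac{4}{7} + \frac{O}{7}} + \frac{O}{5}$ ($k{\left(O \right)} = 1 \frac{1}{- \frac{4}{7} + \frac{O}{7}} + \frac{O}{5} = \frac{1}{- \frac{4}{7} + \frac{O}{7}} + O \frac{1}{5} = \frac{1}{- \frac{4}{7} + \frac{O}{7}} + \frac{O}{5}$)
$121 + k{\left(u \right)} 62 = 121 + \frac{35 - 4 \left(-4 - 4\right)}{5 \left(-4 - 4\right)} 62 = 121 + \frac{35 - -32}{5 \left(-8\right)} 62 = 121 + \frac{1}{5} \left(- \frac{1}{8}\right) \left(35 + 32\right) 62 = 121 + \frac{1}{5} \left(- \frac{1}{8}\right) 67 \cdot 62 = 121 - \frac{2077}{20} = \frac{343}{20}$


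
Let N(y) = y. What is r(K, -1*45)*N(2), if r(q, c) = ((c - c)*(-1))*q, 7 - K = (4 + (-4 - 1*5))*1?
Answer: 0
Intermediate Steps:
K = 12 (K = 7 - (4 + (-4 - 1*5)) = 7 - (4 + (-4 - 5)) = 7 - (4 - 9) = 7 - (-5) = 7 - 1*(-5) = 7 + 5 = 12)
r(q, c) = 0 (r(q, c) = (0*(-1))*q = 0*q = 0)
r(K, -1*45)*N(2) = 0*2 = 0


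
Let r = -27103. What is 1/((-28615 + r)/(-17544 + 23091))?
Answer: -5547/55718 ≈ -0.099555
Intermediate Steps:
1/((-28615 + r)/(-17544 + 23091)) = 1/((-28615 - 27103)/(-17544 + 23091)) = 1/(-55718/5547) = -5547/55718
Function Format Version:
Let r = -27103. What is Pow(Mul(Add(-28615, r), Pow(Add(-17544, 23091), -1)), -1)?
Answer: Rational(-5547, 55718) ≈ -0.099555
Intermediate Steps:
Pow(Mul(Add(-28615, r), Pow(Add(-17544, 23091), -1)), -1) = Pow(Mul(Add(-28615, -27103), Pow(Add(-17544, 23091), -1)), -1) = Pow(Mul(-55718, Pow(5547, -1)), -1) = Pow(Mul(-55718, Rational(1, 5547)), -1) = Pow(Rational(-55718, 5547), -1) = Rational(-5547, 55718)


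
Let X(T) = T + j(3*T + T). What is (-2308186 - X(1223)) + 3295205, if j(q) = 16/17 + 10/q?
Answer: 40991330051/41582 ≈ 9.8580e+5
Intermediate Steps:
j(q) = 16/17 + 10/q (j(q) = 16*(1/17) + 10/q = 16/17 + 10/q)
X(T) = 16/17 + T + 5/(2*T) (X(T) = T + (16/17 + 10/(3*T + T)) = T + (16/17 + 10/((4*T))) = T + (16/17 + 10*(1/(4*T))) = T + (16/17 + 5/(2*T)) = 16/17 + T + 5/(2*T))
(-2308186 - X(1223)) + 3295205 = (-2308186 - (16/17 + 1223 + (5/2)/1223)) + 3295205 = (-2308186 - (16/17 + 1223 + (5/2)*(1/1223))) + 3295205 = (-2308186 - (16/17 + 1223 + 5/2446)) + 3295205 = (-2308186 - 1*50894007/41582) + 3295205 = (-2308186 - 50894007/41582) + 3295205 = -96029884259/41582 + 3295205 = 40991330051/41582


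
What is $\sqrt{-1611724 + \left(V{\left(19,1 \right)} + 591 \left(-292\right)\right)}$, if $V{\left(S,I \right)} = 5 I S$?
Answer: $i \sqrt{1784201} \approx 1335.7 i$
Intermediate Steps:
$V{\left(S,I \right)} = 5 I S$
$\sqrt{-1611724 + \left(V{\left(19,1 \right)} + 591 \left(-292\right)\right)} = \sqrt{-1611724 + \left(5 \cdot 1 \cdot 19 + 591 \left(-292\right)\right)} = \sqrt{-1611724 + \left(95 - 172572\right)} = \sqrt{-1611724 - 172477} = \sqrt{-1784201} = i \sqrt{1784201}$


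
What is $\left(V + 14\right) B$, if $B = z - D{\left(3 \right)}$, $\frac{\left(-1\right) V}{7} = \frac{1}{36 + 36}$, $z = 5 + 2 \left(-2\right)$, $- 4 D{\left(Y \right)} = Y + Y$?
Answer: $\frac{5005}{144} \approx 34.757$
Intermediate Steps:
$D{\left(Y \right)} = - \frac{Y}{2}$ ($D{\left(Y \right)} = - \frac{Y + Y}{4} = - \frac{2 Y}{4} = - \frac{Y}{2}$)
$z = 1$ ($z = 5 - 4 = 1$)
$V = - \frac{7}{72}$ ($V = - \frac{7}{36 + 36} = - \frac{7}{72} \approx -0.097222$)
$B = \frac{5}{2}$ ($B = 1 - \left(- \frac{1}{2}\right) 3 = 1 - - \frac{3}{2} = 1 + \frac{3}{2} = \frac{5}{2} \approx 2.5$)
$\left(V + 14\right) B = \left(- \frac{7}{72} + 14\right) \frac{5}{2} = \frac{1001}{72} \cdot \frac{5}{2} = \frac{5005}{144}$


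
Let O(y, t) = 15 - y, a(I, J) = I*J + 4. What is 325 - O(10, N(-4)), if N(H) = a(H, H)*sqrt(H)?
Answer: 320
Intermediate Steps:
a(I, J) = 4 + I*J
N(H) = sqrt(H)*(4 + H**2) (N(H) = (4 + H*H)*sqrt(H) = (4 + H**2)*sqrt(H) = sqrt(H)*(4 + H**2))
325 - O(10, N(-4)) = 325 - (15 - 1*10) = 325 - (15 - 10) = 325 - 1*5 = 325 - 5 = 320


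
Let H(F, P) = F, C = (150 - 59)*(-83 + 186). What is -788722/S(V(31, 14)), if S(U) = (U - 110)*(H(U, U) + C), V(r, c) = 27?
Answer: 394361/390100 ≈ 1.0109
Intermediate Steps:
C = 9373 (C = 91*103 = 9373)
S(U) = (-110 + U)*(9373 + U) (S(U) = (U - 110)*(U + 9373) = (-110 + U)*(9373 + U))
-788722/S(V(31, 14)) = -788722/(-1031030 + 27**2 + 9263*27) = -788722/(-1031030 + 729 + 250101) = -788722/(-780200) = -788722*(-1/780200) = 394361/390100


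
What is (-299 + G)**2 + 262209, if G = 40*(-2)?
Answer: 405850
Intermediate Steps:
G = -80
(-299 + G)**2 + 262209 = (-299 - 80)**2 + 262209 = (-379)**2 + 262209 = 143641 + 262209 = 405850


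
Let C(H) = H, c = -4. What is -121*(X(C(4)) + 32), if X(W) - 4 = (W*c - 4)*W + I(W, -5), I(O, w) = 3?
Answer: 4961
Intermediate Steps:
X(W) = 7 + W*(-4 - 4*W) (X(W) = 4 + ((W*(-4) - 4)*W + 3) = 4 + ((-4*W - 4)*W + 3) = 4 + ((-4 - 4*W)*W + 3) = 4 + (W*(-4 - 4*W) + 3) = 4 + (3 + W*(-4 - 4*W)) = 7 + W*(-4 - 4*W))
-121*(X(C(4)) + 32) = -121*((7 - 4*4 - 4*4**2) + 32) = -121*((7 - 16 - 4*16) + 32) = -121*((7 - 16 - 64) + 32) = -121*(-73 + 32) = -121*(-41) = 4961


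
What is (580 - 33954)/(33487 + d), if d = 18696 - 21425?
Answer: -16687/15379 ≈ -1.0851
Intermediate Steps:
d = -2729
(580 - 33954)/(33487 + d) = (580 - 33954)/(33487 - 2729) = -33374/30758 = -33374*1/30758 = -16687/15379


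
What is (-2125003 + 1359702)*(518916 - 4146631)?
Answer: 2776293917215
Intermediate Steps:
(-2125003 + 1359702)*(518916 - 4146631) = -765301*(-3627715) = 2776293917215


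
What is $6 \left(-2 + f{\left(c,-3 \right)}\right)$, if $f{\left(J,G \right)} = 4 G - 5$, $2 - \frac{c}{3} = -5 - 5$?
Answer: $-114$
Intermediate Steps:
$c = 36$ ($c = 6 - 3 \left(-5 - 5\right) = 6 - -30 = 6 + 30 = 36$)
$f{\left(J,G \right)} = -5 + 4 G$
$6 \left(-2 + f{\left(c,-3 \right)}\right) = 6 \left(-2 + \left(-5 + 4 \left(-3\right)\right)\right) = 6 \left(-2 - 17\right) = 6 \left(-19\right) = -114$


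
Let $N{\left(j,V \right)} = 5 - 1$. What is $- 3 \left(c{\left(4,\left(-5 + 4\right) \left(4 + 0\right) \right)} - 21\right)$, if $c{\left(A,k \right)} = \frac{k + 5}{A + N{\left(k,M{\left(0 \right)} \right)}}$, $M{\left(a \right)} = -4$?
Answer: $\frac{501}{8} \approx 62.625$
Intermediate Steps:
$N{\left(j,V \right)} = 4$
$c{\left(A,k \right)} = \frac{5 + k}{4 + A}$ ($c{\left(A,k \right)} = \frac{k + 5}{A + 4} = \frac{5 + k}{4 + A}$)
$- 3 \left(c{\left(4,\left(-5 + 4\right) \left(4 + 0\right) \right)} - 21\right) = - 3 \left(\frac{5 + \left(-5 + 4\right) \left(4 + 0\right)}{4 + 4} - 21\right) = - 3 \left(\frac{5 - 4}{8} - 21\right) = - 3 \left(\frac{1}{8} \cdot 1 - 21\right) = - 3 \left(\frac{1}{8} - 21\right) = \left(-3\right) \left(- \frac{167}{8}\right) = \frac{501}{8}$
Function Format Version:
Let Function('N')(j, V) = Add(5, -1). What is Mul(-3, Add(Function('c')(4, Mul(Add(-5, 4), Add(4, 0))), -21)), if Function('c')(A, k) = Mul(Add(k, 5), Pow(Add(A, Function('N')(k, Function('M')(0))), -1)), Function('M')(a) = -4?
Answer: Rational(501, 8) ≈ 62.625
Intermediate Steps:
Function('N')(j, V) = 4
Function('c')(A, k) = Mul(Pow(Add(4, A), -1), Add(5, k)) (Function('c')(A, k) = Mul(Add(k, 5), Pow(Add(A, 4), -1)) = Mul(Add(5, k), Pow(Add(4, A), -1)) = Mul(Pow(Add(4, A), -1), Add(5, k)))
Mul(-3, Add(Function('c')(4, Mul(Add(-5, 4), Add(4, 0))), -21)) = Mul(-3, Add(Mul(Pow(Add(4, 4), -1), Add(5, Mul(Add(-5, 4), Add(4, 0)))), -21)) = Mul(-3, Add(Mul(Pow(8, -1), Add(5, Mul(-1, 4))), -21)) = Mul(-3, Add(Mul(Rational(1, 8), Add(5, -4)), -21)) = Mul(-3, Add(Mul(Rational(1, 8), 1), -21)) = Mul(-3, Add(Rational(1, 8), -21)) = Mul(-3, Rational(-167, 8)) = Rational(501, 8)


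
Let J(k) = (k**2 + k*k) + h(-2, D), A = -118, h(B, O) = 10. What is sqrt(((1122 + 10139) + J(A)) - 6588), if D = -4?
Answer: sqrt(32531) ≈ 180.36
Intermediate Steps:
J(k) = 10 + 2*k**2 (J(k) = (k**2 + k*k) + 10 = (k**2 + k**2) + 10 = 2*k**2 + 10 = 10 + 2*k**2)
sqrt(((1122 + 10139) + J(A)) - 6588) = sqrt(((1122 + 10139) + (10 + 2*(-118)**2)) - 6588) = sqrt((11261 + (10 + 2*13924)) - 6588) = sqrt((11261 + (10 + 27848)) - 6588) = sqrt((11261 + 27858) - 6588) = sqrt(39119 - 6588) = sqrt(32531)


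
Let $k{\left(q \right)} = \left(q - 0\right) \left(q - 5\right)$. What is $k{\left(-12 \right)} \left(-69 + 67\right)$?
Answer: $-408$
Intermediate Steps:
$k{\left(q \right)} = q \left(-5 + q\right)$ ($k{\left(q \right)} = \left(q + \left(-3 + 3\right)\right) \left(-5 + q\right) = \left(q + 0\right) \left(-5 + q\right) = q \left(-5 + q\right)$)
$k{\left(-12 \right)} \left(-69 + 67\right) = - 12 \left(-5 - 12\right) \left(-69 + 67\right) = \left(-12\right) \left(-17\right) \left(-2\right) = 204 \left(-2\right) = -408$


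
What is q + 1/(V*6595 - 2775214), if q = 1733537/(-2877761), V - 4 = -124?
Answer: -6182860211479/10263862671254 ≈ -0.60239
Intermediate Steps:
V = -120 (V = 4 - 124 = -120)
q = -1733537/2877761 (q = 1733537*(-1/2877761) = -1733537/2877761 ≈ -0.60239)
q + 1/(V*6595 - 2775214) = -1733537/2877761 + 1/(-120*6595 - 2775214) = -1733537/2877761 + 1/(-791400 - 2775214) = -1733537/2877761 + 1/(-3566614) = -1733537/2877761 - 1/3566614 = -6182860211479/10263862671254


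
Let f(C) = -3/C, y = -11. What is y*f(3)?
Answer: 11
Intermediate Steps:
y*f(3) = -(-33)/3 = -11*(-1) = 11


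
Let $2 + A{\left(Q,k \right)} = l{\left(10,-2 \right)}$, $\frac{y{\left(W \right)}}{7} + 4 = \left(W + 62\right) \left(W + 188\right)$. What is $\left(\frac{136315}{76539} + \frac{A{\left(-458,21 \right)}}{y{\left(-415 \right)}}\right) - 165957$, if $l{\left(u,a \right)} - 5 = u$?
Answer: $- \frac{2374812720943535}{14309961057} \approx -1.6596 \cdot 10^{5}$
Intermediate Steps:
$y{\left(W \right)} = -28 + 7 \left(62 + W\right) \left(188 + W\right)$ ($y{\left(W \right)} = -28 + 7 \left(W + 62\right) \left(W + 188\right) = -28 + 7 \left(62 + W\right) \left(188 + W\right)$)
$l{\left(u,a \right)} = 5 + u$
$A{\left(Q,k \right)} = 13$ ($A{\left(Q,k \right)} = -2 + \left(5 + 10\right) = -2 + 15 = 13$)
$\left(\frac{136315}{76539} + \frac{A{\left(-458,21 \right)}}{y{\left(-415 \right)}}\right) - 165957 = \left(\frac{136315}{76539} + \frac{13}{81564 + 7 \left(-415\right)^{2} + 1750 \left(-415\right)}\right) - 165957 = \left(136315 \cdot \frac{1}{76539} + \frac{13}{81564 + 7 \cdot 172225 - 726250}\right) - 165957 = \left(\frac{136315}{76539} + \frac{13}{81564 + 1205575 - 726250}\right) - 165957 = \left(\frac{136315}{76539} + \frac{13}{560889}\right) - 165957 = \frac{25486193014}{14309961057} - 165957 = - \frac{2374812720943535}{14309961057}$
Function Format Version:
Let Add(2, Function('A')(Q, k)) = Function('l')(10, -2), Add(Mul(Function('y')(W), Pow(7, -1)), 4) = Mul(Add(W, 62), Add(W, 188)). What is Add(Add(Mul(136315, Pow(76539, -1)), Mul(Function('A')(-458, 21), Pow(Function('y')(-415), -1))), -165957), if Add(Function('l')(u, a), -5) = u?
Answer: Rational(-2374812720943535, 14309961057) ≈ -1.6596e+5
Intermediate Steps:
Function('y')(W) = Add(-28, Mul(7, Add(62, W), Add(188, W))) (Function('y')(W) = Add(-28, Mul(7, Mul(Add(W, 62), Add(W, 188)))) = Add(-28, Mul(7, Mul(Add(62, W), Add(188, W)))) = Add(-28, Mul(7, Add(62, W), Add(188, W))))
Function('l')(u, a) = Add(5, u)
Function('A')(Q, k) = 13 (Function('A')(Q, k) = Add(-2, Add(5, 10)) = Add(-2, 15) = 13)
Add(Add(Mul(136315, Pow(76539, -1)), Mul(Function('A')(-458, 21), Pow(Function('y')(-415), -1))), -165957) = Add(Add(Mul(136315, Pow(76539, -1)), Mul(13, Pow(Add(81564, Mul(7, Pow(-415, 2)), Mul(1750, -415)), -1))), -165957) = Add(Add(Mul(136315, Rational(1, 76539)), Mul(13, Pow(Add(81564, Mul(7, 172225), -726250), -1))), -165957) = Add(Add(Rational(136315, 76539), Mul(13, Pow(Add(81564, 1205575, -726250), -1))), -165957) = Add(Add(Rational(136315, 76539), Mul(13, Pow(560889, -1))), -165957) = Add(Add(Rational(136315, 76539), Mul(13, Rational(1, 560889))), -165957) = Add(Add(Rational(136315, 76539), Rational(13, 560889)), -165957) = Add(Rational(25486193014, 14309961057), -165957) = Rational(-2374812720943535, 14309961057)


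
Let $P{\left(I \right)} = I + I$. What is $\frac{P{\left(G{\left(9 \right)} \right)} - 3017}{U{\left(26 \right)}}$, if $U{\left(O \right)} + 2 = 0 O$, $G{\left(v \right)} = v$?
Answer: $\frac{2999}{2} \approx 1499.5$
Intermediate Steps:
$P{\left(I \right)} = 2 I$
$U{\left(O \right)} = -2$ ($U{\left(O \right)} = -2 + 0 O = -2 + 0 = -2$)
$\frac{P{\left(G{\left(9 \right)} \right)} - 3017}{U{\left(26 \right)}} = \frac{2 \cdot 9 - 3017}{-2} = \left(18 - 3017\right) \left(- \frac{1}{2}\right) = \left(-2999\right) \left(- \frac{1}{2}\right) = \frac{2999}{2}$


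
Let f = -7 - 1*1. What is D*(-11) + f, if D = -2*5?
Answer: 102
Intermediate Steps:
f = -8 (f = -7 - 1 = -8)
D = -10
D*(-11) + f = -10*(-11) - 8 = 110 - 8 = 102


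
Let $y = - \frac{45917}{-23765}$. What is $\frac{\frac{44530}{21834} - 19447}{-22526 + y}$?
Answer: $\frac{5044849267010}{5843700591741} \approx 0.8633$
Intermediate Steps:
$y = \frac{45917}{23765}$ ($y = \left(-45917\right) \left(- \frac{1}{23765}\right) = \frac{45917}{23765} \approx 1.9321$)
$\frac{\frac{44530}{21834} - 19447}{-22526 + y} = \frac{\frac{44530}{21834} - 19447}{-22526 + \frac{45917}{23765}} = \frac{44530 \cdot \frac{1}{21834} - 19447}{- \frac{535284473}{23765}} = \left(\frac{22265}{10917} - 19447\right) \left(- \frac{23765}{535284473}\right) = \left(- \frac{212280634}{10917}\right) \left(- \frac{23765}{535284473}\right) = \frac{5044849267010}{5843700591741}$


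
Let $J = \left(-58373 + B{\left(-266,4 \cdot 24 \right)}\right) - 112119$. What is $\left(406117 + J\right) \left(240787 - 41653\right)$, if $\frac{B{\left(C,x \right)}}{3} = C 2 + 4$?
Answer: $46605520494$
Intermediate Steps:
$B{\left(C,x \right)} = 12 + 6 C$ ($B{\left(C,x \right)} = 3 \left(C 2 + 4\right) = 3 \left(2 C + 4\right) = 3 \left(4 + 2 C\right) = 12 + 6 C$)
$J = -172076$ ($J = \left(-58373 + \left(12 + 6 \left(-266\right)\right)\right) - 112119 = \left(-58373 + \left(12 - 1596\right)\right) - 112119 = \left(-58373 - 1584\right) - 112119 = -59957 - 112119 = -172076$)
$\left(406117 + J\right) \left(240787 - 41653\right) = \left(406117 - 172076\right) \left(240787 - 41653\right) = 234041 \cdot 199134 = 46605520494$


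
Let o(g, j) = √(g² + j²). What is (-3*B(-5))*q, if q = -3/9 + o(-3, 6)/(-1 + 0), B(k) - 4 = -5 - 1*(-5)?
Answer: 4 + 36*√5 ≈ 84.498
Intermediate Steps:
B(k) = 4 (B(k) = 4 + (-5 - 1*(-5)) = 4 + (-5 + 5) = 4 + 0 = 4)
q = -⅓ - 3*√5 (q = -3/9 + √((-3)² + 6²)/(-1 + 0) = -3*⅑ + √(9 + 36)/(-1) = -⅓ + √45*(-1) = -⅓ + (3*√5)*(-1) = -⅓ - 3*√5 ≈ -7.0415)
(-3*B(-5))*q = (-3*4)*(-⅓ - 3*√5) = -12*(-⅓ - 3*√5) = 4 + 36*√5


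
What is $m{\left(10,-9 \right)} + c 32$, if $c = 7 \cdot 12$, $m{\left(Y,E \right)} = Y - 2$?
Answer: $2696$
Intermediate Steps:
$m{\left(Y,E \right)} = -2 + Y$
$c = 84$
$m{\left(10,-9 \right)} + c 32 = \left(-2 + 10\right) + 84 \cdot 32 = 8 + 2688 = 2696$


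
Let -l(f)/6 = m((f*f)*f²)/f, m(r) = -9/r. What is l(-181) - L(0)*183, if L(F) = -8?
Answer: 284402854535010/194264244901 ≈ 1464.0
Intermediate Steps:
l(f) = 54/f⁵ (l(f) = -6*(-9/f⁴)/f = -(-54)/f⁵ = 54/f⁵)
l(-181) - L(0)*183 = 54/(-181)⁵ - (-8)*183 = 54*(-1/194264244901) - 1*(-1464) = -54/194264244901 + 1464 = 284402854535010/194264244901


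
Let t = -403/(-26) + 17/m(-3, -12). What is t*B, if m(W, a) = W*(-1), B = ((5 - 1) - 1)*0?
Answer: 0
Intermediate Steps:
B = 0 (B = (4 - 1)*0 = 3*0 = 0)
m(W, a) = -W
t = 127/6 (t = -403/(-26) + 17/((-1*(-3))) = -403*(-1/26) + 17/3 = 31/2 + 17*(⅓) = 31/2 + 17/3 = 127/6 ≈ 21.167)
t*B = (127/6)*0 = 0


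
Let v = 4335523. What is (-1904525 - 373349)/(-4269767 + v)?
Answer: -1138937/32878 ≈ -34.641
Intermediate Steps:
(-1904525 - 373349)/(-4269767 + v) = (-1904525 - 373349)/(-4269767 + 4335523) = -2277874/65756 = -2277874*1/65756 = -1138937/32878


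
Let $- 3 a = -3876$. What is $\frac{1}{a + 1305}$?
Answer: $\frac{1}{2597} \approx 0.00038506$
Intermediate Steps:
$a = 1292$ ($a = \left(- \frac{1}{3}\right) \left(-3876\right) = 1292$)
$\frac{1}{a + 1305} = \frac{1}{1292 + 1305} = \frac{1}{2597}$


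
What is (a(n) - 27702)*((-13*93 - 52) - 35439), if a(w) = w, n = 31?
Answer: 1015525700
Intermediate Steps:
(a(n) - 27702)*((-13*93 - 52) - 35439) = (31 - 27702)*((-13*93 - 52) - 35439) = -27671*((-1209 - 52) - 35439) = -27671*(-1261 - 35439) = -27671*(-36700) = 1015525700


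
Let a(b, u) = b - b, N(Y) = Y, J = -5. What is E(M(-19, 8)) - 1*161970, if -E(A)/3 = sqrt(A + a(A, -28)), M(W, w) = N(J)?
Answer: -161970 - 3*I*sqrt(5) ≈ -1.6197e+5 - 6.7082*I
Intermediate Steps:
a(b, u) = 0
M(W, w) = -5
E(A) = -3*sqrt(A) (E(A) = -3*sqrt(A + 0) = -3*sqrt(A))
E(M(-19, 8)) - 1*161970 = -3*I*sqrt(5) - 1*161970 = -3*I*sqrt(5) - 161970 = -161970 - 3*I*sqrt(5)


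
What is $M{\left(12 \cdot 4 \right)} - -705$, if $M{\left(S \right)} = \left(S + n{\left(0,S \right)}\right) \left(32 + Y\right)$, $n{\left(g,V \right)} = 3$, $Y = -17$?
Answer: $1470$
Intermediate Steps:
$M{\left(S \right)} = 45 + 15 S$ ($M{\left(S \right)} = \left(S + 3\right) \left(32 - 17\right) = \left(3 + S\right) 15 = 45 + 15 S$)
$M{\left(12 \cdot 4 \right)} - -705 = \left(45 + 15 \cdot 12 \cdot 4\right) - -705 = \left(45 + 15 \cdot 48\right) + 705 = \left(45 + 720\right) + 705 = 765 + 705 = 1470$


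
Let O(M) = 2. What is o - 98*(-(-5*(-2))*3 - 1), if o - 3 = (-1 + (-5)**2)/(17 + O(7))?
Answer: 57803/19 ≈ 3042.3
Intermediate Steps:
o = 81/19 (o = 3 + (-1 + (-5)**2)/(17 + 2) = 3 + (-1 + 25)/19 = 3 + 24*(1/19) = 3 + 24/19 = 81/19 ≈ 4.2632)
o - 98*(-(-5*(-2))*3 - 1) = 81/19 - 98*(-(-5*(-2))*3 - 1) = 81/19 - 98*(-10*3 - 1) = 81/19 - 98*(-1*30 - 1) = 81/19 - 98*(-30 - 1) = 81/19 - 98*(-31) = 81/19 + 3038 = 57803/19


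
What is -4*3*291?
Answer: -3492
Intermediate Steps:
-4*3*291 = -12*291 = -3492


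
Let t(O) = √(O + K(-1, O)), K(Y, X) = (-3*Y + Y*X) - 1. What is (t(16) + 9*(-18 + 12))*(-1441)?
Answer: 77814 - 1441*√2 ≈ 75776.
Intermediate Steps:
K(Y, X) = -1 - 3*Y + X*Y (K(Y, X) = (-3*Y + X*Y) - 1 = -1 - 3*Y + X*Y)
t(O) = √2 (t(O) = √(O + (-1 - 3*(-1) + O*(-1))) = √(O + (-1 + 3 - O)) = √(O + (2 - O)) = √2)
(t(16) + 9*(-18 + 12))*(-1441) = (√2 + 9*(-18 + 12))*(-1441) = (√2 + 9*(-6))*(-1441) = (√2 - 54)*(-1441) = (-54 + √2)*(-1441) = 77814 - 1441*√2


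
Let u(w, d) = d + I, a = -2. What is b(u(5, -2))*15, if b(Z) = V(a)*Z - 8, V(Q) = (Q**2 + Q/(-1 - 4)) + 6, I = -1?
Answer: -588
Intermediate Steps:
u(w, d) = -1 + d (u(w, d) = d - 1 = -1 + d)
V(Q) = 6 + Q**2 - Q/5 (V(Q) = (Q**2 + Q/(-5)) + 6 = (Q**2 - Q/5) + 6 = 6 + Q**2 - Q/5)
b(Z) = -8 + 52*Z/5 (b(Z) = (6 + (-2)**2 - 1/5*(-2))*Z - 8 = (6 + 4 + 2/5)*Z - 8 = 52*Z/5 - 8 = -8 + 52*Z/5)
b(u(5, -2))*15 = (-8 + 52*(-1 - 2)/5)*15 = (-8 + (52/5)*(-3))*15 = (-8 - 156/5)*15 = -196/5*15 = -588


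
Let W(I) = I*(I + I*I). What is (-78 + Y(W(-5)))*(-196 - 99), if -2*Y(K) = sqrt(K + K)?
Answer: 23010 + 1475*I*sqrt(2) ≈ 23010.0 + 2086.0*I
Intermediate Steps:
W(I) = I*(I + I**2)
Y(K) = -sqrt(2)*sqrt(K)/2 (Y(K) = -sqrt(K + K)/2 = -sqrt(2)*sqrt(K)/2)
(-78 + Y(W(-5)))*(-196 - 99) = (-78 - sqrt(2)*sqrt((-5)**2*(1 - 5))/2)*(-196 - 99) = (-78 - sqrt(2)*sqrt(25*(-4))/2)*(-295) = (-78 - sqrt(2)*sqrt(-100)/2)*(-295) = (-78 - sqrt(2)*10*I/2)*(-295) = (-78 - 5*I*sqrt(2))*(-295) = 23010 + 1475*I*sqrt(2)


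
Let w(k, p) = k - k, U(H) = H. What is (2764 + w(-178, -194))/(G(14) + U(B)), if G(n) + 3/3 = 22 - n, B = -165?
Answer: -1382/79 ≈ -17.494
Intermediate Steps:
w(k, p) = 0
G(n) = 21 - n (G(n) = -1 + (22 - n) = 21 - n)
(2764 + w(-178, -194))/(G(14) + U(B)) = (2764 + 0)/((21 - 1*14) - 165) = 2764/((21 - 14) - 165) = 2764/(7 - 165) = 2764/(-158) = 2764*(-1/158) = -1382/79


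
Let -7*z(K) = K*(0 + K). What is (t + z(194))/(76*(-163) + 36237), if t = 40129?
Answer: 243267/166943 ≈ 1.4572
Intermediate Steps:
z(K) = -K²/7 (z(K) = -K*(0 + K)/7 = -K*K/7 = -K²/7)
(t + z(194))/(76*(-163) + 36237) = (40129 - ⅐*194²)/(76*(-163) + 36237) = (40129 - ⅐*37636)/(-12388 + 36237) = (40129 - 37636/7)/23849 = (243267/7)*(1/23849) = 243267/166943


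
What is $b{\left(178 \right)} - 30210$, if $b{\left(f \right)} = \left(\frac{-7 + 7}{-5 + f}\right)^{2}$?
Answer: $-30210$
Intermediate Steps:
$b{\left(f \right)} = 0$ ($b{\left(f \right)} = \left(\frac{0}{-5 + f}\right)^{2} = 0^{2} = 0$)
$b{\left(178 \right)} - 30210 = 0 - 30210 = -30210$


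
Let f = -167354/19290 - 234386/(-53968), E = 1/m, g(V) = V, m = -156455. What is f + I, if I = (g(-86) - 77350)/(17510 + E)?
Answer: -2080750409136463289/237663724217044440 ≈ -8.7550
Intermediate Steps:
E = -1/156455 (E = 1/(-156455) = -1/156455 ≈ -6.3916e-6)
I = -4038416460/913175683 (I = (-86 - 77350)/(17510 - 1/156455) = -77436/2739527049/156455 = -77436*156455/2739527049 = -4038416460/913175683 ≈ -4.4224)
f = -1127613683/260260680 (f = -167354*1/19290 - 234386*(-1/53968) = -83677/9645 + 117193/26984 = -1127613683/260260680 ≈ -4.3326)
f + I = -1127613683/260260680 - 4038416460/913175683 = -2080750409136463289/237663724217044440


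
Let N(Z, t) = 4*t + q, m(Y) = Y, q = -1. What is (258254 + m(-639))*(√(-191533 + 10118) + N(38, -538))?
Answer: -554645095 + 257615*I*√181415 ≈ -5.5465e+8 + 1.0973e+8*I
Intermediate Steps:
N(Z, t) = -1 + 4*t (N(Z, t) = 4*t - 1 = -1 + 4*t)
(258254 + m(-639))*(√(-191533 + 10118) + N(38, -538)) = (258254 - 639)*(√(-191533 + 10118) + (-1 + 4*(-538))) = 257615*(√(-181415) + (-1 - 2152)) = 257615*(I*√181415 - 2153) = 257615*(-2153 + I*√181415) = -554645095 + 257615*I*√181415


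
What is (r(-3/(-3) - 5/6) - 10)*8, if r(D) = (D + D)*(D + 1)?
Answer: -692/9 ≈ -76.889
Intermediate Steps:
r(D) = 2*D*(1 + D) (r(D) = (2*D)*(1 + D) = 2*D*(1 + D))
(r(-3/(-3) - 5/6) - 10)*8 = (2*(-3/(-3) - 5/6)*(1 + (-3/(-3) - 5/6)) - 10)*8 = (2*(-3*(-1/3) - 5*1/6)*(1 + (-3*(-1/3) - 5*1/6)) - 10)*8 = (2*(1 - 5/6)*(1 + (1 - 5/6)) - 10)*8 = (2*(1/6)*(1 + 1/6) - 10)*8 = (2*(1/6)*(7/6) - 10)*8 = (7/18 - 10)*8 = -173/18*8 = -692/9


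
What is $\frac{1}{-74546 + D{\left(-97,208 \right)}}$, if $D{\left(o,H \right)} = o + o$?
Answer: $- \frac{1}{74740} \approx -1.338 \cdot 10^{-5}$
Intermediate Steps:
$D{\left(o,H \right)} = 2 o$
$\frac{1}{-74546 + D{\left(-97,208 \right)}} = \frac{1}{-74546 + 2 \left(-97\right)} = \frac{1}{-74546 - 194} = \frac{1}{-74740} = - \frac{1}{74740}$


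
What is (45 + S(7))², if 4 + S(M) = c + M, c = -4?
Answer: 1936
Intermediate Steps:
S(M) = -8 + M (S(M) = -4 + (-4 + M) = -8 + M)
(45 + S(7))² = (45 + (-8 + 7))² = (45 - 1)² = 44² = 1936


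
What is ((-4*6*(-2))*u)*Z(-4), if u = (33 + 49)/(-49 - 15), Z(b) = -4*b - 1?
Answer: -1845/2 ≈ -922.50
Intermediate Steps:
Z(b) = -1 - 4*b
u = -41/32 (u = 82/(-64) = 82*(-1/64) = -41/32 ≈ -1.2813)
((-4*6*(-2))*u)*Z(-4) = ((-4*6*(-2))*(-41/32))*(-1 - 4*(-4)) = (-24*(-2)*(-41/32))*(-1 + 16) = (48*(-41/32))*15 = -123/2*15 = -1845/2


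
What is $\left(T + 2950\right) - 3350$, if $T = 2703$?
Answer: $2303$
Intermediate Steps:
$\left(T + 2950\right) - 3350 = \left(2703 + 2950\right) - 3350 = 5653 - 3350 = 2303$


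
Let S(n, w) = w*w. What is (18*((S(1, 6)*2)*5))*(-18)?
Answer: -116640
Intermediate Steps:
S(n, w) = w²
(18*((S(1, 6)*2)*5))*(-18) = (18*((6²*2)*5))*(-18) = (18*((36*2)*5))*(-18) = (18*(72*5))*(-18) = (18*360)*(-18) = 6480*(-18) = -116640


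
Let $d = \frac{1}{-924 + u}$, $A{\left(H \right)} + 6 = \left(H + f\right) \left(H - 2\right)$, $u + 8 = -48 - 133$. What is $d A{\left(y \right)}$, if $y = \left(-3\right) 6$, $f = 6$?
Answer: $- \frac{78}{371} \approx -0.21024$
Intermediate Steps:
$u = -189$ ($u = -8 - 181 = -189$)
$y = -18$
$A{\left(H \right)} = -6 + \left(-2 + H\right) \left(6 + H\right)$ ($A{\left(H \right)} = -6 + \left(H + 6\right) \left(H - 2\right) = -6 + \left(6 + H\right) \left(H - 2\right) = -6 + \left(6 + H\right) \left(-2 + H\right) = -6 + \left(-2 + H\right) \left(6 + H\right)$)
$d = - \frac{1}{1113}$ ($d = \frac{1}{-924 - 189} = \frac{1}{-1113} = - \frac{1}{1113} \approx -0.00089847$)
$d A{\left(y \right)} = - \frac{-18 + \left(-18\right)^{2} + 4 \left(-18\right)}{1113} = - \frac{-18 + 324 - 72}{1113} = \left(- \frac{1}{1113}\right) 234 = - \frac{78}{371}$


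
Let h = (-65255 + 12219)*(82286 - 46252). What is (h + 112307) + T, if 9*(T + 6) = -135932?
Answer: -17199018239/9 ≈ -1.9110e+9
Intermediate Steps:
T = -135986/9 (T = -6 + (1/9)*(-135932) = -6 - 135932/9 = -135986/9 ≈ -15110.)
h = -1911099224 (h = -53036*36034 = -1911099224)
(h + 112307) + T = (-1911099224 + 112307) - 135986/9 = -1910986917 - 135986/9 = -17199018239/9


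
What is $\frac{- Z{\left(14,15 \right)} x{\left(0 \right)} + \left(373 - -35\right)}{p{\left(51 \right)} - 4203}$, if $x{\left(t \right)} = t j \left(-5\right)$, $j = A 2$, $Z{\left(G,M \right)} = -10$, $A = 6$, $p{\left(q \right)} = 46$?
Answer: $- \frac{408}{4157} \approx -0.098148$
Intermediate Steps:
$j = 12$ ($j = 6 \cdot 2 = 12$)
$x{\left(t \right)} = - 60 t$ ($x{\left(t \right)} = t 12 \left(-5\right) = 12 t \left(-5\right) = - 60 t$)
$\frac{- Z{\left(14,15 \right)} x{\left(0 \right)} + \left(373 - -35\right)}{p{\left(51 \right)} - 4203} = \frac{\left(-1\right) \left(-10\right) \left(\left(-60\right) 0\right) + \left(373 - -35\right)}{46 - 4203} = \frac{10 \cdot 0 + \left(373 + 35\right)}{-4157} = \left(0 + 408\right) \left(- \frac{1}{4157}\right) = 408 \left(- \frac{1}{4157}\right) = - \frac{408}{4157}$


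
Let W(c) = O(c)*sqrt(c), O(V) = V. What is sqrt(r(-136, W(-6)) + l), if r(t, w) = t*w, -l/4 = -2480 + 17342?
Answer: 2*sqrt(-14862 + 204*I*sqrt(6)) ≈ 4.0983 + 243.85*I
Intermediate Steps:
W(c) = c**(3/2) (W(c) = c*sqrt(c) = c**(3/2))
l = -59448 (l = -4*(-2480 + 17342) = -4*14862 = -59448)
sqrt(r(-136, W(-6)) + l) = sqrt(-(-816)*I*sqrt(6) - 59448) = sqrt(816*I*sqrt(6) - 59448) = sqrt(-59448 + 816*I*sqrt(6))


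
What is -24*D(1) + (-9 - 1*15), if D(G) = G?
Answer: -48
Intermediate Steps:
-24*D(1) + (-9 - 1*15) = -24*1 + (-9 - 1*15) = -24 + (-9 - 15) = -24 - 24 = -48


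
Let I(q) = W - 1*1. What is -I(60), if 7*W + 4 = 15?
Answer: -4/7 ≈ -0.57143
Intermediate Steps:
W = 11/7 (W = -4/7 + (1/7)*15 = -4/7 + 15/7 = 11/7 ≈ 1.5714)
I(q) = 4/7 (I(q) = 11/7 - 1*1 = 11/7 - 1 = 4/7)
-I(60) = -1*4/7 = -4/7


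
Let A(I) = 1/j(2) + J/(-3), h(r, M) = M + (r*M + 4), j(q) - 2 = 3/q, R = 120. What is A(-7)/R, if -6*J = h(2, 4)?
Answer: 37/3780 ≈ 0.0097884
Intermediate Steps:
j(q) = 2 + 3/q
h(r, M) = 4 + M + M*r (h(r, M) = M + (M*r + 4) = M + (4 + M*r) = 4 + M + M*r)
J = -8/3 (J = -(4 + 4 + 4*2)/6 = -(4 + 4 + 8)/6 = -⅙*16 = -8/3 ≈ -2.6667)
A(I) = 74/63 (A(I) = 1/(2 + 3/2) - 8/3/(-3) = 1/(2 + 3*(½)) - 8/3*(-⅓) = 1/(2 + 3/2) + 8/9 = 1/(7/2) + 8/9 = 1*(2/7) + 8/9 = 2/7 + 8/9 = 74/63)
A(-7)/R = (74/63)/120 = (74/63)*(1/120) = 37/3780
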